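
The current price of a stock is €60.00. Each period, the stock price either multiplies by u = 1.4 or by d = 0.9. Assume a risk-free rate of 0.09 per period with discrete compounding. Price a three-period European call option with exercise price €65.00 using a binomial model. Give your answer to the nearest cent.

€13.72

Risk-neutral probability p = (1 + 0.09 − 0.9)/(1.4 − 0.9) = 0.1900/0.5000 = 0.3800
Terminal stock prices: S_uuu = 164.6, S_uud = 105.8, S_udd = 68.04, S_ddd = 43.74
Terminal payoffs (S − K): max(99.64, 0) = 99.64, max(40.84, 0) = 40.84, max(3.04, 0) = 3.04, max(-21.26, 0) = 0
Node uu (S = 117.6): V_uu = 1/1.09·[0.3800·99.6400 + 0.6200·40.8400] = 57.9670
Node ud (S = 75.6): V_ud = 1/1.09·[0.3800·40.8400 + 0.6200·3.0400] = 15.9670
Node dd (S = 48.6): V_dd = 1/1.09·[0.3800·3.0400 + 0.6200·0.0000] = 1.0598
Node u (S = 84): V_u = 1/1.09·[0.3800·57.9670 + 0.6200·15.9670] = 29.2908
Node d (S = 54): V_d = 1/1.09·[0.3800·15.9670 + 0.6200·1.0598] = 6.1693
Node 0 (S = 60): V_0 = 1/1.09·[0.3800·29.2908 + 0.6200·6.1693] = 13.7206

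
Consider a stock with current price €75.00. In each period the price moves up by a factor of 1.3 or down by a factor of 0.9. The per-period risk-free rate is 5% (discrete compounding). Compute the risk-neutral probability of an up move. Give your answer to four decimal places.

Risk-neutral probability p = (1 + 0.05 − 0.9)/(1.3 − 0.9) = 0.1500/0.4000 = 0.3750

p = 0.3750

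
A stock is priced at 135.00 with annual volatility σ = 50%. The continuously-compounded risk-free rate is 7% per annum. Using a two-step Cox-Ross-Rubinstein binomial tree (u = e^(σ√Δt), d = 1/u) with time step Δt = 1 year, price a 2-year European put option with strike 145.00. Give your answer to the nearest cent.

CRR parameters: u = e^(σ√Δt) = e^(0.5·√1) = 1.6487, d = 1/u = 0.6065
Per-period rate: rΔt = 0.07·1 = 0.07, so R = e^0.07 = 1.0725
Risk-neutral probability p = (e^0.07 − 0.6065)/(1.6487 − 0.6065) = 0.4660/1.0422 = 0.4471
Terminal stock prices: S_uu = 367, S_ud = 135, S_dd = 49.66
Terminal payoffs (K − S): max(-222, 0) = 0, max(10, 0) = 10, max(95.34, 0) = 95.34
Node u (S = 222.6): V_u = e^(−0.07)·[0.4471·0.0000 + 0.5529·10.0000] = 5.1551
Node d (S = 81.88): V_d = e^(−0.07)·[0.4471·10.0000 + 0.5529·95.3363] = 53.3155
Node 0 (S = 135): V_0 = e^(−0.07)·[0.4471·5.1551 + 0.5529·53.3155] = 29.6336

29.63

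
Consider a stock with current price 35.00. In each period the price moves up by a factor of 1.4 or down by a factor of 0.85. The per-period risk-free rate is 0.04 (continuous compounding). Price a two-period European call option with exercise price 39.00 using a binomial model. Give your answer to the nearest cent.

Risk-neutral probability p = (e^0.04 − 0.85)/(1.4 − 0.85) = 0.1908/0.5500 = 0.3469
Terminal stock prices: S_uu = 68.6, S_ud = 41.65, S_dd = 25.29
Terminal payoffs (S − K): max(29.6, 0) = 29.6, max(2.65, 0) = 2.65, max(-13.71, 0) = 0
Node u (S = 49): V_u = e^(−0.04)·[0.3469·29.6000 + 0.6531·2.6500] = 11.5292
Node d (S = 29.75): V_d = e^(−0.04)·[0.3469·2.6500 + 0.6531·0.0000] = 0.8833
Node 0 (S = 35): V_0 = e^(−0.04)·[0.3469·11.5292 + 0.6531·0.8833] = 4.3972

4.40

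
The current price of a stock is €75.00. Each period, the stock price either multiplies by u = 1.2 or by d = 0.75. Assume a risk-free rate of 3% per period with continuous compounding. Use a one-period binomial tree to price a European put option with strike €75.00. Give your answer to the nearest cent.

Risk-neutral probability p = (e^0.03 − 0.75)/(1.2 − 0.75) = 0.2805/0.4500 = 0.6232
Terminal stock prices: S_u = 90, S_d = 56.25
Terminal payoffs (K − S): max(-15, 0) = 0, max(18.75, 0) = 18.75
Node 0 (S = 75): V_0 = e^(−0.03)·[0.6232·0.0000 + 0.3768·18.7500] = 6.8556

€6.86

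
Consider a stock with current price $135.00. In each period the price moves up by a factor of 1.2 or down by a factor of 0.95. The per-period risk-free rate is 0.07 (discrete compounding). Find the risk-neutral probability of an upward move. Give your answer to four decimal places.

Risk-neutral probability p = (1 + 0.07 − 0.95)/(1.2 − 0.95) = 0.1200/0.2500 = 0.4800

p = 0.4800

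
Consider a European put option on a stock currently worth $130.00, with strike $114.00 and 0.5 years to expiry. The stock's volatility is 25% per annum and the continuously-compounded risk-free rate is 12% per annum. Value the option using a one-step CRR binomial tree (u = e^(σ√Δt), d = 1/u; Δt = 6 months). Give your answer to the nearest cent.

CRR parameters: u = e^(σ√Δt) = e^(0.25·√0.5) = 1.1934, d = 1/u = 0.8380
Per-period rate: rΔt = 0.12·0.5 = 0.06, so R = e^0.06 = 1.0618
Risk-neutral probability p = (e^0.06 − 0.8380)/(1.1934 − 0.8380) = 0.2239/0.3554 = 0.6299
Terminal stock prices: S_u = 155.1, S_d = 108.9
Terminal payoffs (K − S): max(-41.14, 0) = 0, max(5.064, 0) = 5.064
Node 0 (S = 130): V_0 = e^(−0.06)·[0.6299·0.0000 + 0.3701·5.0643] = 1.7651

$1.77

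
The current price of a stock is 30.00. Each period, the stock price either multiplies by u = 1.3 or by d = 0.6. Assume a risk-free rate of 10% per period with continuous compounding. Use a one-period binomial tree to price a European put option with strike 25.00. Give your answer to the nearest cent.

Risk-neutral probability p = (e^0.1 − 0.6)/(1.3 − 0.6) = 0.5052/0.7000 = 0.7217
Terminal stock prices: S_u = 39, S_d = 18
Terminal payoffs (K − S): max(-14, 0) = 0, max(7, 0) = 7
Node 0 (S = 30): V_0 = e^(−0.1)·[0.7217·0.0000 + 0.2783·7.0000] = 1.7629

1.76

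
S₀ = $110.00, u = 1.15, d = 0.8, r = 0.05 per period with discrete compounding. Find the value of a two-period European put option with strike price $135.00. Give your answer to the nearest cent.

Risk-neutral probability p = (1 + 0.05 − 0.8)/(1.15 − 0.8) = 0.2500/0.3500 = 0.7143
Terminal stock prices: S_uu = 145.5, S_ud = 101.2, S_dd = 70.4
Terminal payoffs (K − S): max(-10.47, 0) = 0, max(33.8, 0) = 33.8, max(64.6, 0) = 64.6
Node u (S = 126.5): V_u = 1/1.05·[0.7143·0.0000 + 0.2857·33.8000] = 9.1973
Node d (S = 88): V_d = 1/1.05·[0.7143·33.8000 + 0.2857·64.6000] = 40.5714
Node 0 (S = 110): V_0 = 1/1.05·[0.7143·9.1973 + 0.2857·40.5714] = 17.2965

$17.30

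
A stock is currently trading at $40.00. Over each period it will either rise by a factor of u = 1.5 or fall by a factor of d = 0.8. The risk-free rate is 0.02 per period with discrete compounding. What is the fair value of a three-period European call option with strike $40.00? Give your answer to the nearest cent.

Risk-neutral probability p = (1 + 0.02 − 0.8)/(1.5 − 0.8) = 0.2200/0.7000 = 0.3143
Terminal stock prices: S_uuu = 135, S_uud = 72, S_udd = 38.4, S_ddd = 20.48
Terminal payoffs (S − K): max(95, 0) = 95, max(32, 0) = 32, max(-1.6, 0) = 0, max(-19.52, 0) = 0
Node uu (S = 90): V_uu = 1/1.02·[0.3143·95.0000 + 0.6857·32.0000] = 50.7843
Node ud (S = 48): V_ud = 1/1.02·[0.3143·32.0000 + 0.6857·0.0000] = 9.8599
Node dd (S = 25.6): V_dd = 1/1.02·[0.3143·0.0000 + 0.6857·0.0000] = 0.0000
Node u (S = 60): V_u = 1/1.02·[0.3143·50.7843 + 0.6857·9.8599] = 22.2764
Node d (S = 32): V_d = 1/1.02·[0.3143·9.8599 + 0.6857·0.0000] = 3.0381
Node 0 (S = 40): V_0 = 1/1.02·[0.3143·22.2764 + 0.6857·3.0381] = 8.9063

$8.91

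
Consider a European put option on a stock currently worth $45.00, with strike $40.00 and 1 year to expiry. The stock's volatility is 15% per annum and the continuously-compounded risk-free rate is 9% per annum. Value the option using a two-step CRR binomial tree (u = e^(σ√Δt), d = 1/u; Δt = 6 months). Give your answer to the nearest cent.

$0.32

CRR parameters: u = e^(σ√Δt) = e^(0.15·√0.5) = 1.1119, d = 1/u = 0.8994
Per-period rate: rΔt = 0.09·0.5 = 0.045, so R = e^0.045 = 1.0460
Risk-neutral probability p = (e^0.045 − 0.8994)/(1.1119 − 0.8994) = 0.1467/0.2125 = 0.6901
Terminal stock prices: S_uu = 55.63, S_ud = 45, S_dd = 36.4
Terminal payoffs (K − S): max(-15.63, 0) = 0, max(-5, 0) = 0, max(3.601, 0) = 3.601
Node u (S = 50.04): V_u = e^(−0.045)·[0.6901·0.0000 + 0.3099·0.0000] = 0.0000
Node d (S = 40.47): V_d = e^(−0.045)·[0.6901·0.0000 + 0.3099·3.6014] = 1.0670
Node 0 (S = 45): V_0 = e^(−0.045)·[0.6901·0.0000 + 0.3099·1.0670] = 0.3161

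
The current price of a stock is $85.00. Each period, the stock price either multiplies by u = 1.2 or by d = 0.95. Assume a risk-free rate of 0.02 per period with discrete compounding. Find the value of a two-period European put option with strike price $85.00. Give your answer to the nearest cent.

Risk-neutral probability p = (1 + 0.02 − 0.95)/(1.2 − 0.95) = 0.0700/0.2500 = 0.2800
Terminal stock prices: S_uu = 122.4, S_ud = 96.9, S_dd = 76.71
Terminal payoffs (K − S): max(-37.4, 0) = 0, max(-11.9, 0) = 0, max(8.288, 0) = 8.288
Node u (S = 102): V_u = 1/1.02·[0.2800·0.0000 + 0.7200·0.0000] = 0.0000
Node d (S = 80.75): V_d = 1/1.02·[0.2800·0.0000 + 0.7200·8.2875] = 5.8500
Node 0 (S = 85): V_0 = 1/1.02·[0.2800·0.0000 + 0.7200·5.8500] = 4.1294

$4.13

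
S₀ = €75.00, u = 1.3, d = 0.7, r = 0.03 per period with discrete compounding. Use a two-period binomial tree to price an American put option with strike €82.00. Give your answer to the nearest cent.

€16.10

Risk-neutral probability p = (1 + 0.03 − 0.7)/(1.3 − 0.7) = 0.3300/0.6000 = 0.5500
Terminal stock prices: S_uu = 126.8, S_ud = 68.25, S_dd = 36.75
Terminal payoffs (K − S): max(-44.75, 0) = 0, max(13.75, 0) = 13.75, max(45.25, 0) = 45.25
Node u (S = 97.5): continuation = 1/1.03·[0.5500·0.0000 + 0.4500·13.7500] = 6.0073; exercise value = 0.0000 ≤ continuation, so V_u = 6.0073
Node d (S = 52.5): continuation = 1/1.03·[0.5500·13.7500 + 0.4500·45.2500] = 27.1117; exercise value = 29.5000 > continuation, so V_d = 29.5000 (exercise)
Node 0 (S = 75): continuation = 1/1.03·[0.5500·6.0073 + 0.4500·29.5000] = 16.0961; exercise value = 7.0000 ≤ continuation, so V_0 = 16.0961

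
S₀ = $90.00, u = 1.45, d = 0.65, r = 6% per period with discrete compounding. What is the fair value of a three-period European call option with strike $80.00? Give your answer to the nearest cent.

$35.84

Risk-neutral probability p = (1 + 0.06 − 0.65)/(1.45 − 0.65) = 0.4100/0.8000 = 0.5125
Terminal stock prices: S_uuu = 274.4, S_uud = 123, S_udd = 55.14, S_ddd = 24.72
Terminal payoffs (S − K): max(194.4, 0) = 194.4, max(43, 0) = 43, max(-24.86, 0) = 0, max(-55.28, 0) = 0
Node uu (S = 189.2): V_uu = 1/1.06·[0.5125·194.3762 + 0.4875·42.9963] = 113.7533
Node ud (S = 84.83): V_ud = 1/1.06·[0.5125·42.9963 + 0.4875·0.0000] = 20.7883
Node dd (S = 38.03): V_dd = 1/1.06·[0.5125·0.0000 + 0.4875·0.0000] = 0.0000
Node u (S = 130.5): V_u = 1/1.06·[0.5125·113.7533 + 0.4875·20.7883] = 64.5593
Node d (S = 58.5): V_d = 1/1.06·[0.5125·20.7883 + 0.4875·0.0000] = 10.0509
Node 0 (S = 90): V_0 = 1/1.06·[0.5125·64.5593 + 0.4875·10.0509] = 35.8363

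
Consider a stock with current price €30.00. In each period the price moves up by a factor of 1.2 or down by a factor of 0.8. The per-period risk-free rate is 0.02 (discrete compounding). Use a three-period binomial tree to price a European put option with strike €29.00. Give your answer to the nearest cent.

€3.05

Risk-neutral probability p = (1 + 0.02 − 0.8)/(1.2 − 0.8) = 0.2200/0.4000 = 0.5500
Terminal stock prices: S_uuu = 51.84, S_uud = 34.56, S_udd = 23.04, S_ddd = 15.36
Terminal payoffs (K − S): max(-22.84, 0) = 0, max(-5.56, 0) = 0, max(5.96, 0) = 5.96, max(13.64, 0) = 13.64
Node uu (S = 43.2): V_uu = 1/1.02·[0.5500·0.0000 + 0.4500·0.0000] = 0.0000
Node ud (S = 28.8): V_ud = 1/1.02·[0.5500·0.0000 + 0.4500·5.9600] = 2.6294
Node dd (S = 19.2): V_dd = 1/1.02·[0.5500·5.9600 + 0.4500·13.6400] = 9.2314
Node u (S = 36): V_u = 1/1.02·[0.5500·0.0000 + 0.4500·2.6294] = 1.1600
Node d (S = 24): V_d = 1/1.02·[0.5500·2.6294 + 0.4500·9.2314] = 5.4905
Node 0 (S = 30): V_0 = 1/1.02·[0.5500·1.1600 + 0.4500·5.4905] = 3.0478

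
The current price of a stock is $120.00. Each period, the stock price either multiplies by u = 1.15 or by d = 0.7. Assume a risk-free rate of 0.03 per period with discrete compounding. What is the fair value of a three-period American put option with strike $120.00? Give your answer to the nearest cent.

$14.80

Risk-neutral probability p = (1 + 0.03 − 0.7)/(1.15 − 0.7) = 0.3300/0.4500 = 0.7333
Terminal stock prices: S_uuu = 182.5, S_uud = 111.1, S_udd = 67.62, S_ddd = 41.16
Terminal payoffs (K − S): max(-62.5, 0) = 0, max(8.91, 0) = 8.91, max(52.38, 0) = 52.38, max(78.84, 0) = 78.84
Node uu (S = 158.7): continuation = 1/1.03·[0.7333·0.0000 + 0.2667·8.9100] = 2.3068; exercise value = 0.0000 ≤ continuation, so V_uu = 2.3068
Node ud (S = 96.6): continuation = 1/1.03·[0.7333·8.9100 + 0.2667·52.3800] = 19.9049; exercise value = 23.4000 > continuation, so V_ud = 23.4000 (exercise)
Node dd (S = 58.8): continuation = 1/1.03·[0.7333·52.3800 + 0.2667·78.8400] = 57.7049; exercise value = 61.2000 > continuation, so V_dd = 61.2000 (exercise)
Node u (S = 138): continuation = 1/1.03·[0.7333·2.3068 + 0.2667·23.4000] = 7.7006; exercise value = 0.0000 ≤ continuation, so V_u = 7.7006
Node d (S = 84): continuation = 1/1.03·[0.7333·23.4000 + 0.2667·61.2000] = 32.5049; exercise value = 36.0000 > continuation, so V_d = 36.0000 (exercise)
Node 0 (S = 120): continuation = 1/1.03·[0.7333·7.7006 + 0.2667·36.0000] = 14.8030; exercise value = 0.0000 ≤ continuation, so V_0 = 14.8030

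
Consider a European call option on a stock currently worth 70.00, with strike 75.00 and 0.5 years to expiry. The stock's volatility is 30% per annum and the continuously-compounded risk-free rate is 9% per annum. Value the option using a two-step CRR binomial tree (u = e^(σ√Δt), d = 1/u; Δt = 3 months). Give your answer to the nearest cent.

CRR parameters: u = e^(σ√Δt) = e^(0.3·√0.25) = 1.1618, d = 1/u = 0.8607
Per-period rate: rΔt = 0.09·0.25 = 0.0225, so R = e^0.0225 = 1.0228
Risk-neutral probability p = (e^0.0225 − 0.8607)/(1.1618 − 0.8607) = 0.1620/0.3011 = 0.5381
Terminal stock prices: S_uu = 94.49, S_ud = 70, S_dd = 51.86
Terminal payoffs (S − K): max(19.49, 0) = 19.49, max(-5, 0) = 0, max(-23.14, 0) = 0
Node u (S = 81.33): V_u = e^(−0.0225)·[0.5381·19.4901 + 0.4619·0.0000] = 10.2550
Node d (S = 60.25): V_d = e^(−0.0225)·[0.5381·0.0000 + 0.4619·0.0000] = 0.0000
Node 0 (S = 70): V_0 = e^(−0.0225)·[0.5381·10.2550 + 0.4619·0.0000] = 5.3958

5.40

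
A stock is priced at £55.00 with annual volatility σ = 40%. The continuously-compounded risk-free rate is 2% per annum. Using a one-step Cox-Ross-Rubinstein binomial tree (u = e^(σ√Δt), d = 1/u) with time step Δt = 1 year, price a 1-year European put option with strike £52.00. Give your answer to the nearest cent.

CRR parameters: u = e^(σ√Δt) = e^(0.4·√1) = 1.4918, d = 1/u = 0.6703
Per-period rate: rΔt = 0.02·1 = 0.02, so R = e^0.02 = 1.0202
Risk-neutral probability p = (e^0.02 − 0.6703)/(1.4918 − 0.6703) = 0.3499/0.8215 = 0.4259
Terminal stock prices: S_u = 82.05, S_d = 36.87
Terminal payoffs (K − S): max(-30.05, 0) = 0, max(15.13, 0) = 15.13
Node 0 (S = 55): V_0 = e^(−0.02)·[0.4259·0.0000 + 0.5741·15.1324] = 8.5154

£8.52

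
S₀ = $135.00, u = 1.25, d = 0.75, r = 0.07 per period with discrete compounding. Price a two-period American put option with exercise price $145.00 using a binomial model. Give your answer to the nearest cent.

$18.43

Risk-neutral probability p = (1 + 0.07 − 0.75)/(1.25 − 0.75) = 0.3200/0.5000 = 0.6400
Terminal stock prices: S_uu = 210.9, S_ud = 126.6, S_dd = 75.94
Terminal payoffs (K − S): max(-65.94, 0) = 0, max(18.44, 0) = 18.44, max(69.06, 0) = 69.06
Node u (S = 168.8): continuation = 1/1.07·[0.6400·0.0000 + 0.3600·18.4375] = 6.2033; exercise value = 0.0000 ≤ continuation, so V_u = 6.2033
Node d (S = 101.2): continuation = 1/1.07·[0.6400·18.4375 + 0.3600·69.0625] = 34.2640; exercise value = 43.7500 > continuation, so V_d = 43.7500 (exercise)
Node 0 (S = 135): continuation = 1/1.07·[0.6400·6.2033 + 0.3600·43.7500] = 18.4300; exercise value = 10.0000 ≤ continuation, so V_0 = 18.4300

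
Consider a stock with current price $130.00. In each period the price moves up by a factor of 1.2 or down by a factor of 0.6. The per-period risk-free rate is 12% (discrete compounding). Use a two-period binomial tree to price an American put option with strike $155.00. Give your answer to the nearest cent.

Risk-neutral probability p = (1 + 0.12 − 0.6)/(1.2 − 0.6) = 0.5200/0.6000 = 0.8667
Terminal stock prices: S_uu = 187.2, S_ud = 93.6, S_dd = 46.8
Terminal payoffs (K − S): max(-32.2, 0) = 0, max(61.4, 0) = 61.4, max(108.2, 0) = 108.2
Node u (S = 156): continuation = 1/1.12·[0.8667·0.0000 + 0.1333·61.4000] = 7.3095; exercise value = 0.0000 ≤ continuation, so V_u = 7.3095
Node d (S = 78): continuation = 1/1.12·[0.8667·61.4000 + 0.1333·108.2000] = 60.3929; exercise value = 77.0000 > continuation, so V_d = 77.0000 (exercise)
Node 0 (S = 130): continuation = 1/1.12·[0.8667·7.3095 + 0.1333·77.0000] = 14.8228; exercise value = 25.0000 > continuation, so V_0 = 25.0000 (exercise)

$25.00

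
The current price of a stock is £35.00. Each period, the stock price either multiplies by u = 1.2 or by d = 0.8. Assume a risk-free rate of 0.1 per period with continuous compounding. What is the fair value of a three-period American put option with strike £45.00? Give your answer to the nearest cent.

£10.00

Risk-neutral probability p = (e^0.1 − 0.8)/(1.2 − 0.8) = 0.3052/0.4000 = 0.7629
Terminal stock prices: S_uuu = 60.48, S_uud = 40.32, S_udd = 26.88, S_ddd = 17.92
Terminal payoffs (K − S): max(-15.48, 0) = 0, max(4.68, 0) = 4.68, max(18.12, 0) = 18.12, max(27.08, 0) = 27.08
Node uu (S = 50.4): continuation = e^(−0.1)·[0.7629·0.0000 + 0.2371·4.6800] = 1.0039; exercise value = 0.0000 ≤ continuation, so V_uu = 1.0039
Node ud (S = 33.6): continuation = e^(−0.1)·[0.7629·4.6800 + 0.2371·18.1200] = 7.1177; exercise value = 11.4000 > continuation, so V_ud = 11.4000 (exercise)
Node dd (S = 22.4): continuation = e^(−0.1)·[0.7629·18.1200 + 0.2371·27.0800] = 18.3177; exercise value = 22.6000 > continuation, so V_dd = 22.6000 (exercise)
Node u (S = 42): continuation = e^(−0.1)·[0.7629·1.0039 + 0.2371·11.4000] = 3.1385; exercise value = 3.0000 ≤ continuation, so V_u = 3.1385
Node d (S = 28): continuation = e^(−0.1)·[0.7629·11.4000 + 0.2371·22.6000] = 12.7177; exercise value = 17.0000 > continuation, so V_d = 17.0000 (exercise)
Node 0 (S = 35): continuation = e^(−0.1)·[0.7629·3.1385 + 0.2371·17.0000] = 5.8133; exercise value = 10.0000 > continuation, so V_0 = 10.0000 (exercise)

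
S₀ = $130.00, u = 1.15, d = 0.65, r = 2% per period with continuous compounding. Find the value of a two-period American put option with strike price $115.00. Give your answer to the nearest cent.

Risk-neutral probability p = (e^0.02 − 0.65)/(1.15 − 0.65) = 0.3702/0.5000 = 0.7404
Terminal stock prices: S_uu = 171.9, S_ud = 97.17, S_dd = 54.93
Terminal payoffs (K − S): max(-56.92, 0) = 0, max(17.83, 0) = 17.83, max(60.07, 0) = 60.07
Node u (S = 149.5): continuation = e^(−0.02)·[0.7404·0.0000 + 0.2596·17.8250] = 4.5357; exercise value = 0.0000 ≤ continuation, so V_u = 4.5357
Node d (S = 84.5): continuation = e^(−0.02)·[0.7404·17.8250 + 0.2596·60.0750] = 28.2228; exercise value = 30.5000 > continuation, so V_d = 30.5000 (exercise)
Node 0 (S = 130): continuation = e^(−0.02)·[0.7404·4.5357 + 0.2596·30.5000] = 11.0527; exercise value = 0.0000 ≤ continuation, so V_0 = 11.0527

$11.05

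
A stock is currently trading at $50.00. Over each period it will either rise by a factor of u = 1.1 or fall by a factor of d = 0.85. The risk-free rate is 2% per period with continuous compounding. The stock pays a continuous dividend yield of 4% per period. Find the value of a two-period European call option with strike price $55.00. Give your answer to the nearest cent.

$1.43

Per-period risk-free factor R = e^0.02 = 1.0202; dividend-adjusted growth = e^(0.02−0.04) = 0.9802.
Risk-neutral probability p = (0.9802 − 0.85)/(1.1 − 0.85) = 0.1302/0.2500 = 0.5208
Terminal stock prices: S_uu = 60.5, S_ud = 46.75, S_dd = 36.12
Terminal payoffs (S − K): max(5.5, 0) = 5.5, max(-8.25, 0) = 0, max(-18.88, 0) = 0
Node u (S = 55): V_u = e^(−0.02)·[0.5208·5.5000 + 0.4792·0.0000] = 2.8077
Node d (S = 42.5): V_d = e^(−0.02)·[0.5208·0.0000 + 0.4792·0.0000] = 0.0000
Node 0 (S = 50): V_0 = e^(−0.02)·[0.5208·2.8077 + 0.4792·0.0000] = 1.4333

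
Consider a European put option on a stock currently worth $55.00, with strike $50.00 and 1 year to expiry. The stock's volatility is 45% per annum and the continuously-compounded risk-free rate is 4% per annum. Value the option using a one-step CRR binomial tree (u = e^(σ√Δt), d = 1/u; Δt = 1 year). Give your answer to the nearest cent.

$8.13

CRR parameters: u = e^(σ√Δt) = e^(0.45·√1) = 1.5683, d = 1/u = 0.6376
Per-period rate: rΔt = 0.04·1 = 0.04, so R = e^0.04 = 1.0408
Risk-neutral probability p = (e^0.04 − 0.6376)/(1.5683 − 0.6376) = 0.4032/0.9307 = 0.4332
Terminal stock prices: S_u = 86.26, S_d = 35.07
Terminal payoffs (K − S): max(-36.26, 0) = 0, max(14.93, 0) = 14.93
Node 0 (S = 55): V_0 = e^(−0.04)·[0.4332·0.0000 + 0.5668·14.9305] = 8.1306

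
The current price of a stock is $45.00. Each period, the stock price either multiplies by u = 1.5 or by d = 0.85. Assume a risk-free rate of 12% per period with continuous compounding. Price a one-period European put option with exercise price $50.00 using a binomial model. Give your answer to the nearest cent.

$5.97

Risk-neutral probability p = (e^0.12 − 0.85)/(1.5 − 0.85) = 0.2775/0.6500 = 0.4269
Terminal stock prices: S_u = 67.5, S_d = 38.25
Terminal payoffs (K − S): max(-17.5, 0) = 0, max(11.75, 0) = 11.75
Node 0 (S = 45): V_0 = e^(−0.12)·[0.4269·0.0000 + 0.5731·11.7500] = 5.9723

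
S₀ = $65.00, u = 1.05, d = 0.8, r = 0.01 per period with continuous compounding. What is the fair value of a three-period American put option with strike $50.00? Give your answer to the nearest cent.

Risk-neutral probability p = (e^0.01 − 0.8)/(1.05 − 0.8) = 0.2101/0.2500 = 0.8402
Terminal stock prices: S_uuu = 75.25, S_uud = 57.33, S_udd = 43.68, S_ddd = 33.28
Terminal payoffs (K − S): max(-25.25, 0) = 0, max(-7.33, 0) = 0, max(6.32, 0) = 6.32, max(16.72, 0) = 16.72
Node uu (S = 71.66): continuation = e^(−0.01)·[0.8402·0.0000 + 0.1598·0.0000] = 0.0000; exercise value = 0.0000 ≤ continuation, so V_uu = 0.0000
Node ud (S = 54.6): continuation = e^(−0.01)·[0.8402·0.0000 + 0.1598·6.3200] = 0.9999; exercise value = 0.0000 ≤ continuation, so V_ud = 0.9999
Node dd (S = 41.6): continuation = e^(−0.01)·[0.8402·6.3200 + 0.1598·16.7200] = 7.9025; exercise value = 8.4000 > continuation, so V_dd = 8.4000 (exercise)
Node u (S = 68.25): continuation = e^(−0.01)·[0.8402·0.0000 + 0.1598·0.9999] = 0.1582; exercise value = 0.0000 ≤ continuation, so V_u = 0.1582
Node d (S = 52): continuation = e^(−0.01)·[0.8402·0.9999 + 0.1598·8.4000] = 2.1607; exercise value = 0.0000 ≤ continuation, so V_d = 2.1607
Node 0 (S = 65): continuation = e^(−0.01)·[0.8402·0.1582 + 0.1598·2.1607] = 0.4734; exercise value = 0.0000 ≤ continuation, so V_0 = 0.4734

$0.47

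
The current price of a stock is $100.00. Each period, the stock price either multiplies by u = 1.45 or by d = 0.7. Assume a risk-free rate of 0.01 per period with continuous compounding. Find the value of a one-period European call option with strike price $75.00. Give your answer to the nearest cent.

Risk-neutral probability p = (e^0.01 − 0.7)/(1.45 − 0.7) = 0.3101/0.7500 = 0.4134
Terminal stock prices: S_u = 145, S_d = 70
Terminal payoffs (S − K): max(70, 0) = 70, max(-5, 0) = 0
Node 0 (S = 100): V_0 = e^(−0.01)·[0.4134·70.0000 + 0.5866·0.0000] = 28.6501

$28.65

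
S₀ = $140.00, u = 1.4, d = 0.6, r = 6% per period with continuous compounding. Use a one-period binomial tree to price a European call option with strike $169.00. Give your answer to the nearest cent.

$14.68

Risk-neutral probability p = (e^0.06 − 0.6)/(1.4 − 0.6) = 0.4618/0.8000 = 0.5773
Terminal stock prices: S_u = 196, S_d = 84
Terminal payoffs (S − K): max(27, 0) = 27, max(-85, 0) = 0
Node 0 (S = 140): V_0 = e^(−0.06)·[0.5773·27.0000 + 0.4227·0.0000] = 14.6793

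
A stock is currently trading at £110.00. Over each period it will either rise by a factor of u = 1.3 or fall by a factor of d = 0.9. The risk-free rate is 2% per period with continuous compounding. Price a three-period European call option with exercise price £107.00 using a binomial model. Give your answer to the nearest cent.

Risk-neutral probability p = (e^0.02 − 0.9)/(1.3 − 0.9) = 0.1202/0.4000 = 0.3005
Terminal stock prices: S_uuu = 241.7, S_uud = 167.3, S_udd = 115.8, S_ddd = 80.19
Terminal payoffs (S − K): max(134.7, 0) = 134.7, max(60.31, 0) = 60.31, max(8.83, 0) = 8.83, max(-26.81, 0) = 0
Node uu (S = 185.9): V_uu = e^(−0.02)·[0.3005·134.6700 + 0.6995·60.3100] = 81.0187
Node ud (S = 128.7): V_ud = e^(−0.02)·[0.3005·60.3100 + 0.6995·8.8300] = 23.8187
Node dd (S = 89.1): V_dd = e^(−0.02)·[0.3005·8.8300 + 0.6995·0.0000] = 2.6009
Node u (S = 143): V_u = e^(−0.02)·[0.3005·81.0187 + 0.6995·23.8187] = 40.1955
Node d (S = 99): V_d = e^(−0.02)·[0.3005·23.8187 + 0.6995·2.6009] = 8.7992
Node 0 (S = 110): V_0 = e^(−0.02)·[0.3005·40.1955 + 0.6995·8.7992] = 17.8728

£17.87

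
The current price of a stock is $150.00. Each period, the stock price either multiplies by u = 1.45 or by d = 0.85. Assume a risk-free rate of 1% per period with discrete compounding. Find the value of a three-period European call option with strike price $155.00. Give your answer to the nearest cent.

$23.63

Risk-neutral probability p = (1 + 0.01 − 0.85)/(1.45 − 0.85) = 0.1600/0.6000 = 0.2667
Terminal stock prices: S_uuu = 457.3, S_uud = 268.1, S_udd = 157.1, S_ddd = 92.12
Terminal payoffs (S − K): max(302.3, 0) = 302.3, max(113.1, 0) = 113.1, max(2.144, 0) = 2.144, max(-62.88, 0) = 0
Node uu (S = 315.4): V_uu = 1/1.01·[0.2667·302.2937 + 0.7333·113.0687] = 161.9097
Node ud (S = 184.9): V_ud = 1/1.01·[0.2667·113.0687 + 0.7333·2.1437] = 31.4097
Node dd (S = 108.4): V_dd = 1/1.01·[0.2667·2.1437 + 0.7333·0.0000] = 0.5660
Node u (S = 217.5): V_u = 1/1.01·[0.2667·161.9097 + 0.7333·31.4097] = 65.5541
Node d (S = 127.5): V_d = 1/1.01·[0.2667·31.4097 + 0.7333·0.5660] = 8.7039
Node 0 (S = 150): V_0 = 1/1.01·[0.2667·65.5541 + 0.7333·8.7039] = 23.6277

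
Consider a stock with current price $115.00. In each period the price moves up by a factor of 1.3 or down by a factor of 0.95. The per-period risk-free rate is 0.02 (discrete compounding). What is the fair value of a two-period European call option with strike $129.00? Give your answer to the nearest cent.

$6.52

Risk-neutral probability p = (1 + 0.02 − 0.95)/(1.3 − 0.95) = 0.0700/0.3500 = 0.2000
Terminal stock prices: S_uu = 194.4, S_ud = 142, S_dd = 103.8
Terminal payoffs (S − K): max(65.35, 0) = 65.35, max(13.03, 0) = 13.03, max(-25.21, 0) = 0
Node u (S = 149.5): V_u = 1/1.02·[0.2000·65.3500 + 0.8000·13.0250] = 23.0294
Node d (S = 109.2): V_d = 1/1.02·[0.2000·13.0250 + 0.8000·0.0000] = 2.5539
Node 0 (S = 115): V_0 = 1/1.02·[0.2000·23.0294 + 0.8000·2.5539] = 6.5186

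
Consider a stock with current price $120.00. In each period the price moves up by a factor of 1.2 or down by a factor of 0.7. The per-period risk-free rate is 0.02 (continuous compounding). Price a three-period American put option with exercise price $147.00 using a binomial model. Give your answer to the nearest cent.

Risk-neutral probability p = (e^0.02 − 0.7)/(1.2 − 0.7) = 0.3202/0.5000 = 0.6404
Terminal stock prices: S_uuu = 207.4, S_uud = 121, S_udd = 70.56, S_ddd = 41.16
Terminal payoffs (K − S): max(-60.36, 0) = 0, max(26.04, 0) = 26.04, max(76.44, 0) = 76.44, max(105.8, 0) = 105.8
Node uu (S = 172.8): continuation = e^(−0.02)·[0.6404·0.0000 + 0.3596·26.0400] = 9.1785; exercise value = 0.0000 ≤ continuation, so V_uu = 9.1785
Node ud (S = 100.8): continuation = e^(−0.02)·[0.6404·26.0400 + 0.3596·76.4400] = 43.2892; exercise value = 46.2000 > continuation, so V_ud = 46.2000 (exercise)
Node dd (S = 58.8): continuation = e^(−0.02)·[0.6404·76.4400 + 0.3596·105.8400] = 85.2892; exercise value = 88.2000 > continuation, so V_dd = 88.2000 (exercise)
Node u (S = 144): continuation = e^(−0.02)·[0.6404·9.1785 + 0.3596·46.2000] = 22.0460; exercise value = 3.0000 ≤ continuation, so V_u = 22.0460
Node d (S = 84): continuation = e^(−0.02)·[0.6404·46.2000 + 0.3596·88.2000] = 60.0892; exercise value = 63.0000 > continuation, so V_d = 63.0000 (exercise)
Node 0 (S = 120): continuation = e^(−0.02)·[0.6404·22.0460 + 0.3596·63.0000] = 36.0448; exercise value = 27.0000 ≤ continuation, so V_0 = 36.0448

$36.04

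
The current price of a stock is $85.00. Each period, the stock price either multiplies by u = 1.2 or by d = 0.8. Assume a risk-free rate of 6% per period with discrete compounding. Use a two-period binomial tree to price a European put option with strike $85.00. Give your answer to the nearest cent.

Risk-neutral probability p = (1 + 0.06 − 0.8)/(1.2 − 0.8) = 0.2600/0.4000 = 0.6500
Terminal stock prices: S_uu = 122.4, S_ud = 81.6, S_dd = 54.4
Terminal payoffs (K − S): max(-37.4, 0) = 0, max(3.4, 0) = 3.4, max(30.6, 0) = 30.6
Node u (S = 102): V_u = 1/1.06·[0.6500·0.0000 + 0.3500·3.4000] = 1.1226
Node d (S = 68): V_d = 1/1.06·[0.6500·3.4000 + 0.3500·30.6000] = 12.1887
Node 0 (S = 85): V_0 = 1/1.06·[0.6500·1.1226 + 0.3500·12.1887] = 4.7130

$4.71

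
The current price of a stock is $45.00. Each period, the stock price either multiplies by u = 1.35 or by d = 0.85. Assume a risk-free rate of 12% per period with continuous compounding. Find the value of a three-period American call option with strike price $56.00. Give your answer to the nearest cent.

$10.46

Risk-neutral probability p = (e^0.12 − 0.85)/(1.35 − 0.85) = 0.2775/0.5000 = 0.5550
Terminal stock prices: S_uuu = 110.7, S_uud = 69.71, S_udd = 43.89, S_ddd = 27.64
Terminal payoffs (S − K): max(54.72, 0) = 54.72, max(13.71, 0) = 13.71, max(-12.11, 0) = 0, max(-28.36, 0) = 0
Node uu (S = 82.01): continuation = e^(−0.12)·[0.5550·54.7169 + 0.4450·13.7106] = 32.3450; exercise value = 26.0125 ≤ continuation, so V_uu = 32.3450
Node ud (S = 51.64): continuation = e^(−0.12)·[0.5550·13.7106 + 0.4450·0.0000] = 6.7489; exercise value = 0.0000 ≤ continuation, so V_ud = 6.7489
Node dd (S = 32.51): continuation = e^(−0.12)·[0.5550·0.0000 + 0.4450·0.0000] = 0.0000; exercise value = 0.0000 ≤ continuation, so V_dd = 0.0000
Node u (S = 60.75): continuation = e^(−0.12)·[0.5550·32.3450 + 0.4450·6.7489] = 18.5850; exercise value = 4.7500 ≤ continuation, so V_u = 18.5850
Node d (S = 38.25): continuation = e^(−0.12)·[0.5550·6.7489 + 0.4450·0.0000] = 3.3220; exercise value = 0.0000 ≤ continuation, so V_d = 3.3220
Node 0 (S = 45): continuation = e^(−0.12)·[0.5550·18.5850 + 0.4450·3.3220] = 10.4593; exercise value = 0.0000 ≤ continuation, so V_0 = 10.4593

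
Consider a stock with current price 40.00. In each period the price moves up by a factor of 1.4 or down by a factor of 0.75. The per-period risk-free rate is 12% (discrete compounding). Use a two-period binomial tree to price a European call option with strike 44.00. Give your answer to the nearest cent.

Risk-neutral probability p = (1 + 0.12 − 0.75)/(1.4 − 0.75) = 0.3700/0.6500 = 0.5692
Terminal stock prices: S_uu = 78.4, S_ud = 42, S_dd = 22.5
Terminal payoffs (S − K): max(34.4, 0) = 34.4, max(-2, 0) = 0, max(-21.5, 0) = 0
Node u (S = 56): V_u = 1/1.12·[0.5692·34.4000 + 0.4308·0.0000] = 17.4835
Node d (S = 30): V_d = 1/1.12·[0.5692·0.0000 + 0.4308·0.0000] = 0.0000
Node 0 (S = 40): V_0 = 1/1.12·[0.5692·17.4835 + 0.4308·0.0000] = 8.8859

8.89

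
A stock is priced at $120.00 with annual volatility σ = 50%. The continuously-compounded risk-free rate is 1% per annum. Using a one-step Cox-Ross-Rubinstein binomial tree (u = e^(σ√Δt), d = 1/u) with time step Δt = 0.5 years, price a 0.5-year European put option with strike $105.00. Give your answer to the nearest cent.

CRR parameters: u = e^(σ√Δt) = e^(0.5·√0.5) = 1.4241, d = 1/u = 0.7022
Per-period rate: rΔt = 0.01·0.5 = 0.005, so R = e^0.005 = 1.0050
Risk-neutral probability p = (e^0.005 − 0.7022)/(1.4241 − 0.7022) = 0.3028/0.7219 = 0.4195
Terminal stock prices: S_u = 170.9, S_d = 84.26
Terminal payoffs (K − S): max(-65.89, 0) = 0, max(20.74, 0) = 20.74
Node 0 (S = 120): V_0 = e^(−0.005)·[0.4195·0.0000 + 0.5805·20.7374] = 11.9787

$11.98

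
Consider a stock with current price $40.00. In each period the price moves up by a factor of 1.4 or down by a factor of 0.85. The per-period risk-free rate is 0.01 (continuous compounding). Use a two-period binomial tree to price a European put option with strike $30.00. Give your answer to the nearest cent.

$0.54

Risk-neutral probability p = (e^0.01 − 0.85)/(1.4 − 0.85) = 0.1601/0.5500 = 0.2910
Terminal stock prices: S_uu = 78.4, S_ud = 47.6, S_dd = 28.9
Terminal payoffs (K − S): max(-48.4, 0) = 0, max(-17.6, 0) = 0, max(1.1, 0) = 1.1
Node u (S = 56): V_u = e^(−0.01)·[0.2910·0.0000 + 0.7090·0.0000] = 0.0000
Node d (S = 34): V_d = e^(−0.01)·[0.2910·0.0000 + 0.7090·1.1000] = 0.7721
Node 0 (S = 40): V_0 = e^(−0.01)·[0.2910·0.0000 + 0.7090·0.7721] = 0.5420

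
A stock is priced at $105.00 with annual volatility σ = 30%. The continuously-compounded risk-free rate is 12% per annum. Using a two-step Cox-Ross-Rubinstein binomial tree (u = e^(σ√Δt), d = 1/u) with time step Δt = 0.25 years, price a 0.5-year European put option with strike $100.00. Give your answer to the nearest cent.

CRR parameters: u = e^(σ√Δt) = e^(0.3·√0.25) = 1.1618, d = 1/u = 0.8607
Per-period rate: rΔt = 0.12·0.25 = 0.03, so R = e^0.03 = 1.0305
Risk-neutral probability p = (e^0.03 − 0.8607)/(1.1618 − 0.8607) = 0.1697/0.3011 = 0.5637
Terminal stock prices: S_uu = 141.7, S_ud = 105, S_dd = 77.79
Terminal payoffs (K − S): max(-41.74, 0) = 0, max(-5, 0) = 0, max(22.21, 0) = 22.21
Node u (S = 122): V_u = e^(−0.03)·[0.5637·0.0000 + 0.4363·0.0000] = 0.0000
Node d (S = 90.37): V_d = e^(−0.03)·[0.5637·0.0000 + 0.4363·22.2141] = 9.4054
Node 0 (S = 105): V_0 = e^(−0.03)·[0.5637·0.0000 + 0.4363·9.4054] = 3.9823

$3.98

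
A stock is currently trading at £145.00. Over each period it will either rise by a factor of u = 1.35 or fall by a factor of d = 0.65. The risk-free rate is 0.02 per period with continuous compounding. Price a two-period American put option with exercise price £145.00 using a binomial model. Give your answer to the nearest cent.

Risk-neutral probability p = (e^0.02 − 0.65)/(1.35 − 0.65) = 0.3702/0.7000 = 0.5289
Terminal stock prices: S_uu = 264.3, S_ud = 127.2, S_dd = 61.26
Terminal payoffs (K − S): max(-119.3, 0) = 0, max(17.76, 0) = 17.76, max(83.74, 0) = 83.74
Node u (S = 195.8): continuation = e^(−0.02)·[0.5289·0.0000 + 0.4711·17.7625] = 8.2029; exercise value = 0.0000 ≤ continuation, so V_u = 8.2029
Node d (S = 94.25): continuation = e^(−0.02)·[0.5289·17.7625 + 0.4711·83.7375] = 47.8788; exercise value = 50.7500 > continuation, so V_d = 50.7500 (exercise)
Node 0 (S = 145): continuation = e^(−0.02)·[0.5289·8.2029 + 0.4711·50.7500] = 27.6892; exercise value = 0.0000 ≤ continuation, so V_0 = 27.6892

£27.69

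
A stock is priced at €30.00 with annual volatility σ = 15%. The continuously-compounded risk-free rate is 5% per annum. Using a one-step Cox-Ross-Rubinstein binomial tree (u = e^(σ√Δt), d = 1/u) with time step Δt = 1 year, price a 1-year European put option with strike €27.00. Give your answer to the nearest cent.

CRR parameters: u = e^(σ√Δt) = e^(0.15·√1) = 1.1618, d = 1/u = 0.8607
Per-period rate: rΔt = 0.05·1 = 0.05, so R = e^0.05 = 1.0513
Risk-neutral probability p = (e^0.05 − 0.8607)/(1.1618 − 0.8607) = 0.1906/0.3011 = 0.6328
Terminal stock prices: S_u = 34.86, S_d = 25.82
Terminal payoffs (K − S): max(-7.855, 0) = 0, max(1.179, 0) = 1.179
Node 0 (S = 30): V_0 = e^(−0.05)·[0.6328·0.0000 + 0.3672·1.1788] = 0.4117

€0.41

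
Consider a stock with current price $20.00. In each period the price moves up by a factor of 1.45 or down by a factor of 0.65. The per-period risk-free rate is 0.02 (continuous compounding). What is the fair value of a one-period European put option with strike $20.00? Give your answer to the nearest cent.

$3.69

Risk-neutral probability p = (e^0.02 − 0.65)/(1.45 − 0.65) = 0.3702/0.8000 = 0.4628
Terminal stock prices: S_u = 29, S_d = 13
Terminal payoffs (K − S): max(-9, 0) = 0, max(7, 0) = 7
Node 0 (S = 20): V_0 = e^(−0.02)·[0.4628·0.0000 + 0.5372·7.0000] = 3.6863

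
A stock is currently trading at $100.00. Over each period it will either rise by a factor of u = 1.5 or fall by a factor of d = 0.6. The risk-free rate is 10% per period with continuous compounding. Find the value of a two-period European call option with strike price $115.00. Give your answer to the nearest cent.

$28.37

Risk-neutral probability p = (e^0.1 − 0.6)/(1.5 − 0.6) = 0.5052/0.9000 = 0.5613
Terminal stock prices: S_uu = 225, S_ud = 90, S_dd = 36
Terminal payoffs (S − K): max(110, 0) = 110, max(-25, 0) = 0, max(-79, 0) = 0
Node u (S = 150): V_u = e^(−0.1)·[0.5613·110.0000 + 0.4387·0.0000] = 55.8675
Node d (S = 60): V_d = e^(−0.1)·[0.5613·0.0000 + 0.4387·0.0000] = 0.0000
Node 0 (S = 100): V_0 = e^(−0.1)·[0.5613·55.8675 + 0.4387·0.0000] = 28.3743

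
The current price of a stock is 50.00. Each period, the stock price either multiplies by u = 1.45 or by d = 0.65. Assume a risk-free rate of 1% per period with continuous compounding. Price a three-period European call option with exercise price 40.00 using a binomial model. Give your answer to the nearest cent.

19.13

Risk-neutral probability p = (e^0.01 − 0.65)/(1.45 − 0.65) = 0.3601/0.8000 = 0.4501
Terminal stock prices: S_uuu = 152.4, S_uud = 68.33, S_udd = 30.63, S_ddd = 13.73
Terminal payoffs (S − K): max(112.4, 0) = 112.4, max(28.33, 0) = 28.33, max(-9.369, 0) = 0, max(-26.27, 0) = 0
Node uu (S = 105.1): V_uu = e^(−0.01)·[0.4501·112.4313 + 0.5499·28.3312] = 65.5230
Node ud (S = 47.12): V_ud = e^(−0.01)·[0.4501·28.3312 + 0.5499·0.0000] = 12.6240
Node dd (S = 21.13): V_dd = e^(−0.01)·[0.4501·0.0000 + 0.5499·0.0000] = 0.0000
Node u (S = 72.5): V_u = e^(−0.01)·[0.4501·65.5230 + 0.5499·12.6240] = 36.0693
Node d (S = 32.5): V_d = e^(−0.01)·[0.4501·12.6240 + 0.5499·0.0000] = 5.6250
Node 0 (S = 50): V_0 = e^(−0.01)·[0.4501·36.0693 + 0.5499·5.6250] = 19.1346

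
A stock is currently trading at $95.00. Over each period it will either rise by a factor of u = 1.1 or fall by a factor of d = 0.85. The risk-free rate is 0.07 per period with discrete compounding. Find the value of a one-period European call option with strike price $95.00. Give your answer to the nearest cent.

Risk-neutral probability p = (1 + 0.07 − 0.85)/(1.1 − 0.85) = 0.2200/0.2500 = 0.8800
Terminal stock prices: S_u = 104.5, S_d = 80.75
Terminal payoffs (S − K): max(9.5, 0) = 9.5, max(-14.25, 0) = 0
Node 0 (S = 95): V_0 = 1/1.07·[0.8800·9.5000 + 0.1200·0.0000] = 7.8131

$7.81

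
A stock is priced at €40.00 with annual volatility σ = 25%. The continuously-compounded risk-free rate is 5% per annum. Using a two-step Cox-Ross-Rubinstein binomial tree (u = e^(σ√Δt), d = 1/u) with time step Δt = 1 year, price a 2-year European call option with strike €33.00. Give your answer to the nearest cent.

€11.82

CRR parameters: u = e^(σ√Δt) = e^(0.25·√1) = 1.2840, d = 1/u = 0.7788
Per-period rate: rΔt = 0.05·1 = 0.05, so R = e^0.05 = 1.0513
Risk-neutral probability p = (e^0.05 − 0.7788)/(1.2840 − 0.7788) = 0.2725/0.5052 = 0.5393
Terminal stock prices: S_uu = 65.95, S_ud = 40, S_dd = 24.26
Terminal payoffs (S − K): max(32.95, 0) = 32.95, max(7, 0) = 7, max(-8.739, 0) = 0
Node u (S = 51.36): V_u = e^(−0.05)·[0.5393·32.9489 + 0.4607·7.0000] = 19.9704
Node d (S = 31.15): V_d = e^(−0.05)·[0.5393·7.0000 + 0.4607·0.0000] = 3.5910
Node 0 (S = 40): V_0 = e^(−0.05)·[0.5393·19.9704 + 0.4607·3.5910] = 11.8186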